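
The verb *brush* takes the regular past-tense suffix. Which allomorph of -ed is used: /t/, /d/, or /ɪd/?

The stem *brush* ends in a voiceless consonant other than /t/.
The -ed suffix is realized as /ɪd/ after /t, d/; as /t/ after other voiceless consonants; and as /d/ after other voiced sounds.
So -ed on *brush* is pronounced /t/.

/t/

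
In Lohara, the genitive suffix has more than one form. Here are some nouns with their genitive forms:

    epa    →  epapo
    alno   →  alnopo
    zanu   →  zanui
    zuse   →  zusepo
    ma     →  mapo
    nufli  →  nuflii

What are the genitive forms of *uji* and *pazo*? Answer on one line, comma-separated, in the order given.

The alternation tracks the last vowel of the stem — -i when the last vowel of the stem is a high vowel (*zanu*, *nufli*); -po when the last vowel of the stem is a non-high vowel (*epa*, *alno*, *zuse*, *ma*).
*uji*: last vowel = /i/, a high vowel → -i → *ujii*.
*pazo*: last vowel = /o/, a non-high vowel → -po → *pazopo*.

ujii, pazopo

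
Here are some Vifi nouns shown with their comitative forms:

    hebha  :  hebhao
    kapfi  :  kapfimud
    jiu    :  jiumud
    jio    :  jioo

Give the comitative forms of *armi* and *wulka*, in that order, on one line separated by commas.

armimud, wulkao

The alternation tracks the last vowel of the stem — -mud when the last vowel of the stem is a high vowel (*kapfi*, *jiu*); -o when the last vowel of the stem is a non-high vowel (*hebha*, *jio*).
*armi* — last vowel /i/ (a high vowel) → -mud → *armimud*.
*wulka* — last vowel /a/ (a non-high vowel) → -o → *wulkao*.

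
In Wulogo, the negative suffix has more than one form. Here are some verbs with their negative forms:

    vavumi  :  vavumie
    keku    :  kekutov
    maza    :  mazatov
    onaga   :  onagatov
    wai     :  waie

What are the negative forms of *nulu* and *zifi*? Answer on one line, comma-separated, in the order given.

nulutov, zifie

The pattern is front/back vowel harmony: -e when the last vowel of the stem is a front vowel (*vavumi*, *wai*); -tov when the last vowel of the stem is a back vowel (*keku*, *maza*, *onaga*).
*nulu*: last vowel = /u/, a back vowel → -tov → *nulutov*.
Since the last vowel of *zifi* is /i/ (a front vowel), it takes -e, giving *zifie*.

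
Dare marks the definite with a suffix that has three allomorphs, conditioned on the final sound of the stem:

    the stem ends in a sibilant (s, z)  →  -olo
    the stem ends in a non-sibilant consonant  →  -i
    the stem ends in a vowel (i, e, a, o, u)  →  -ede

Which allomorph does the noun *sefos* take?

The final sound of *sefos* is /s/, which is a sibilant, so the suffix is -olo.

-olo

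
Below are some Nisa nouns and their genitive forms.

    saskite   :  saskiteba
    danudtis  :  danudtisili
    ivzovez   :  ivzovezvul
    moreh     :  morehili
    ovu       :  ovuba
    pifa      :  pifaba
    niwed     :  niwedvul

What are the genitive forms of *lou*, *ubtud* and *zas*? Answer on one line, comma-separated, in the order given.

The pattern is voicing of the final sound: -ili when the stem ends in a voiceless consonant (*danudtis*, *moreh*); -vul when the stem ends in a voiced consonant (*ivzovez*, *niwed*); -ba when the stem ends in a vowel (*saskite*, *ovu*, *pifa*).
*lou* — final sound /u/ (a vowel) → -ba → *louba*.
Since the final sound of *ubtud* is /d/ (a voiced consonant), it takes -vul, giving *ubtudvul*.
Since the final sound of *zas* is /s/ (a voiceless consonant), it takes -ili, giving *zasili*.

louba, ubtudvul, zasili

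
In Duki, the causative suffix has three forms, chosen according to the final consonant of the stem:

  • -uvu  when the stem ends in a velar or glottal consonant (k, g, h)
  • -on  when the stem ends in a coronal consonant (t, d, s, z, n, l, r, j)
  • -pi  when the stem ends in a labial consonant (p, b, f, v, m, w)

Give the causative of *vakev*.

vakevpi

*vakev*: final consonant = /v/, labial → -pi → *vakevpi*.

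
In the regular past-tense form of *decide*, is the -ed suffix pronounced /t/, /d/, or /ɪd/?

The stem *decide* ends in /t/ or /d/.
The -ed suffix is realized as /ɪd/ after /t, d/; as /t/ after other voiceless consonants; and as /d/ after other voiced sounds.
So -ed on *decide* is pronounced /ɪd/.

/ɪd/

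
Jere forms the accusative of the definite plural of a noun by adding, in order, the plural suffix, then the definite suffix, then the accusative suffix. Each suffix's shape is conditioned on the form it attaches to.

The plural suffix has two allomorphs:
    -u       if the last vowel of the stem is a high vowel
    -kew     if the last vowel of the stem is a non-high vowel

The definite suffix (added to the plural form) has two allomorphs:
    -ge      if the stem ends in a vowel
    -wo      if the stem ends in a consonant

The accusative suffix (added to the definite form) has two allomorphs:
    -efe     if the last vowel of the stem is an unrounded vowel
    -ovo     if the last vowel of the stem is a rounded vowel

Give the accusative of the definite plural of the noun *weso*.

wesokewwoovo

The last vowel of *weso* is /o/, which is a non-high vowel, so the plural suffix is -kew, giving *wesokew*.
The final sound of the plural form *wesokew* is /w/, which is a consonant, so the definite suffix is -wo, giving *wesokewwo*.
The last vowel of the definite form *wesokewwo* is /o/, which is a rounded vowel, so the accusative suffix is -ovo, giving *wesokewwoovo*.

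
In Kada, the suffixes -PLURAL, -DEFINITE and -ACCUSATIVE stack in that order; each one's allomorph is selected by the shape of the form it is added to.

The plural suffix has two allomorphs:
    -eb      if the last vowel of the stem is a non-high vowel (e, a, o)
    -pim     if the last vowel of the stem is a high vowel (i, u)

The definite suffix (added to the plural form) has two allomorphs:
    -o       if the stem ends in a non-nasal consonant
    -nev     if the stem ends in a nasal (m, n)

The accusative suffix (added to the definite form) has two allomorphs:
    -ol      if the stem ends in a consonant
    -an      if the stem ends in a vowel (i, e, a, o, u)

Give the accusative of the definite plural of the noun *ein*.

einpimnevol

*ein* — last vowel /i/ (a high vowel) → -pim → *einpim*.
The plural form *einpim* — final consonant /m/ (a nasal) → -nev → *einpimnev*.
The definite form *einpimnev* — final sound /v/ (a consonant) → -ol → *einpimnevol*.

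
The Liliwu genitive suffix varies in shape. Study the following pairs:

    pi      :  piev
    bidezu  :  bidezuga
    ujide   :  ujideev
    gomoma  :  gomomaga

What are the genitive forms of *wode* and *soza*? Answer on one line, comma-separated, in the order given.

wodeev, sozaga

The suffix is conditioned by the last vowel: -ev when the last vowel of the stem is a front vowel (*pi*, *ujide*); -ga when the last vowel of the stem is a back vowel (*bidezu*, *gomoma*).
The last vowel of *wode* is /e/, which is a front vowel, so the suffix is -ev, giving *wodeev*.
Since the last vowel of *soza* is /a/ (a back vowel), it takes -ga, giving *sozaga*.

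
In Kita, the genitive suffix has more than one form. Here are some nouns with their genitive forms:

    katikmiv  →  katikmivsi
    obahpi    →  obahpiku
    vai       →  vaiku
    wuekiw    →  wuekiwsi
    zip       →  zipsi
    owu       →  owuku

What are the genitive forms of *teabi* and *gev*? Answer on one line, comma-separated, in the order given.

teabiku, gevsi

The pattern is consonant vs. vowel: -si when the stem ends in a consonant (*katikmiv*, *wuekiw*, *zip*); -ku when the stem ends in a vowel (*obahpi*, *vai*, *owu*).
*teabi* — final sound /i/ (a vowel) → -ku → *teabiku*.
*gev*: final sound = /v/, a consonant → -si → *gevsi*.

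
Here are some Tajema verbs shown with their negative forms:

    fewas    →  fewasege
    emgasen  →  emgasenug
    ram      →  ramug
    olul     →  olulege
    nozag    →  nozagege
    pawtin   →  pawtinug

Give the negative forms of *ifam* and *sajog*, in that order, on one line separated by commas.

The suffix is conditioned by the final consonant: -ug when the stem ends in a nasal (*emgasen*, *ram*, *pawtin*); -ege when the stem ends in a non-nasal consonant (*fewas*, *olul*, *nozag*).
Since the final consonant of *ifam* is /m/ (a nasal), it takes -ug, giving *ifamug*.
*sajog*: final consonant = /g/, non-nasal → -ege → *sajogege*.

ifamug, sajogege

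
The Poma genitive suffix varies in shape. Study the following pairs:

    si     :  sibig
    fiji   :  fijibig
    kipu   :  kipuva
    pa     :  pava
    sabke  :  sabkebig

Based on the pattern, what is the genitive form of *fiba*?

fibava

The suffix is conditioned by the last vowel: -big when the last vowel of the stem is a front vowel (*si*, *fiji*, *sabke*); -va when the last vowel of the stem is a back vowel (*kipu*, *pa*).
*fiba* — last vowel /a/ (a back vowel) → -va → *fibava*.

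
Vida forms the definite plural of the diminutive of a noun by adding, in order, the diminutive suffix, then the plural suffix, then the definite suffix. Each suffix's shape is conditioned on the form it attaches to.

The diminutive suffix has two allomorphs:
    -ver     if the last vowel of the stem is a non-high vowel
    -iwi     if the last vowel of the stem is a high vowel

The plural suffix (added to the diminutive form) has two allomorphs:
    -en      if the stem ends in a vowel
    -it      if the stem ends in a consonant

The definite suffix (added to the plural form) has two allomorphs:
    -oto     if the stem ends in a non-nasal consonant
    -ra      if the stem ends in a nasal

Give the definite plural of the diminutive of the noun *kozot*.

*kozot* — last vowel /o/ (a non-high vowel) → -ver → *kozotver*.
The final sound of the diminutive form *kozotver* is /r/, which is a consonant, so the plural suffix is -it, giving *kozotverit*.
The final consonant of the plural form *kozotverit* is /t/, which is non-nasal, so the definite suffix is -oto, giving *kozotveritoto*.

kozotveritoto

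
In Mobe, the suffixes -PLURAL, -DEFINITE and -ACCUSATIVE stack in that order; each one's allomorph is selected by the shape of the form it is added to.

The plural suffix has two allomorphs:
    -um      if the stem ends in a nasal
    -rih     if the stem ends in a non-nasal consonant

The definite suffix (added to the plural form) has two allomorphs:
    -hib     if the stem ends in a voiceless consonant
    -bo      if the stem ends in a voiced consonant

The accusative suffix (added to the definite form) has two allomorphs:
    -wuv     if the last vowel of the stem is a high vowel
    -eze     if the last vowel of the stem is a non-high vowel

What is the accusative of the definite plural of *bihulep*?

Since the final consonant of *bihulep* is /p/ (non-nasal), it takes -rih, giving *bihuleprih*.
The final consonant of the plural form *bihuleprih* is /h/, which is voiceless, so the definite suffix is -hib, giving *bihuleprihhib*.
Since the last vowel of the definite form *bihuleprihhib* is /i/ (a high vowel), it takes -wuv, giving *bihuleprihhibwuv*.

bihuleprihhibwuv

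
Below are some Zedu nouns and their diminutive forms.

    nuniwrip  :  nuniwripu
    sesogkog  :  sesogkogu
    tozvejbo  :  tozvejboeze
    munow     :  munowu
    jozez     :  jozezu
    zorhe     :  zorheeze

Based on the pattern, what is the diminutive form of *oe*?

oeeze

Looking at the final sound of each stem: -u when the stem ends in a consonant (*nuniwrip*, *sesogkog*, *munow*, *jozez*); -eze when the stem ends in a vowel (*tozvejbo*, *zorhe*).
Since the final sound of *oe* is /e/ (a vowel), it takes -eze, giving *oeeze*.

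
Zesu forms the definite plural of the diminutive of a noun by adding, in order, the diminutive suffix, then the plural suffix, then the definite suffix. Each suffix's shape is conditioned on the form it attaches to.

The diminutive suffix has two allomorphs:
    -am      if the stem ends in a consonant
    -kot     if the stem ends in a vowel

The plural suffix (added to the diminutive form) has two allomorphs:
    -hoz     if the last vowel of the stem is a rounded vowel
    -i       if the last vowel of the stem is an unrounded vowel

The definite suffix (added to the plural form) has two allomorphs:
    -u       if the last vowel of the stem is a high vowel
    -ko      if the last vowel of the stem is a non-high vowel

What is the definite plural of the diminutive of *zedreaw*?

Since the final sound of *zedreaw* is /w/ (a consonant), it takes -am, giving *zedreawam*.
The last vowel of the diminutive form *zedreawam* is /a/, which is an unrounded vowel, so the plural suffix is -i, giving *zedreawami*.
Since the last vowel of the plural form *zedreawami* is /i/ (a high vowel), it takes -u, giving *zedreawamiu*.

zedreawamiu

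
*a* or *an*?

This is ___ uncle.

an

The indefinite article is chosen by the initial *sound* of the following word, not its spelling.
*uncle* begins with the sound /ʌ/ (u pronounced /ʌ/) — a vowel sound.
So the article is *an*: This is an uncle.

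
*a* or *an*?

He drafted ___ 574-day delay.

The indefinite article is chosen by the initial *sound* of the following word, not its spelling.
The number *574* is spoken "five hundred …", beginning with /faɪv/ — a consonant sound.
So the article is *a*: He drafted a 574-day delay.

a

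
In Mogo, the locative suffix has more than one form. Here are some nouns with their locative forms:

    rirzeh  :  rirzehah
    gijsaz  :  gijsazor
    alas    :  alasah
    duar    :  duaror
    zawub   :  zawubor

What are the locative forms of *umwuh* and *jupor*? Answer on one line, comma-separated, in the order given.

Looking at the final consonant of each stem: -ah when the stem ends in a voiceless consonant (*rirzeh*, *alas*); -or when the stem ends in a voiced consonant (*gijsaz*, *duar*, *zawub*).
*umwuh*: final consonant = /h/, voiceless → -ah → *umwuhah*.
*jupor* — final consonant /r/ (voiced) → -or → *juporor*.

umwuhah, juporor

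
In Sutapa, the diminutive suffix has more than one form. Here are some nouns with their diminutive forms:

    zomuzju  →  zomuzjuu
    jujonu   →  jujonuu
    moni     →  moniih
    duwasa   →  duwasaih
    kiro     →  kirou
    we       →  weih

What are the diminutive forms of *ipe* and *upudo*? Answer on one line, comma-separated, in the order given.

The suffix is conditioned by the last vowel: -u when the last vowel of the stem is a rounded vowel (*zomuzju*, *jujonu*, *kiro*); -ih when the last vowel of the stem is an unrounded vowel (*moni*, *duwasa*, *we*).
Since the last vowel of *ipe* is /e/ (an unrounded vowel), it takes -ih, giving *ipeih*.
Since the last vowel of *upudo* is /o/ (a rounded vowel), it takes -u, giving *upudou*.

ipeih, upudou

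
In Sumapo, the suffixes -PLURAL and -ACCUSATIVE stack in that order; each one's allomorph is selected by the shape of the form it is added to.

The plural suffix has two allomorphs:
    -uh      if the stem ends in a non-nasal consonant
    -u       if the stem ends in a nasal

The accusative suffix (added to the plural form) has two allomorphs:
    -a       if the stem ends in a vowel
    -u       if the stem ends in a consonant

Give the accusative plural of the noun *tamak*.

The final consonant of *tamak* is /k/, which is non-nasal, so the plural suffix is -uh, giving *tamakuh*.
The plural form *tamakuh*: final sound = /h/, a consonant → -u → *tamakuhu*.

tamakuhu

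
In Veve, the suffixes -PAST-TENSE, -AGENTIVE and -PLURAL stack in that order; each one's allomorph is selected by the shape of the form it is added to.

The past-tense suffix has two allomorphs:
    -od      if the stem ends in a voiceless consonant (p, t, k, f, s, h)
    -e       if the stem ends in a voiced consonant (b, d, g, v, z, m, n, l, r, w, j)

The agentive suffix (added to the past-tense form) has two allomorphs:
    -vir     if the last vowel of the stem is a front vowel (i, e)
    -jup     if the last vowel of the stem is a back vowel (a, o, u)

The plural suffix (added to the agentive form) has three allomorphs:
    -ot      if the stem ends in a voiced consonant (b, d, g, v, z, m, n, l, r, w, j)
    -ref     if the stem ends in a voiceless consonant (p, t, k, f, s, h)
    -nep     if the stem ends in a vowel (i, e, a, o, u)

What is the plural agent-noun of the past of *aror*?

*aror*: final consonant = /r/, voiced → -e → *arore*.
The past-tense form *arore*: last vowel = /e/, a front vowel → -vir → *arorevir*.
The agentive form *arorevir*: final sound = /r/, a voiced consonant → -ot → *arorevirot*.

arorevirot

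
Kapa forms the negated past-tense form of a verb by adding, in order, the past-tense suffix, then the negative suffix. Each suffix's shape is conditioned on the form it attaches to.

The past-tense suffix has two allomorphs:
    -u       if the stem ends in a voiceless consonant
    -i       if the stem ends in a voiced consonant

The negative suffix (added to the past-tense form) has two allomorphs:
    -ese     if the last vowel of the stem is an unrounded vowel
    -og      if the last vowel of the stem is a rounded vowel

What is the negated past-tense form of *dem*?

*dem*: final consonant = /m/, voiced → -i → *demi*.
The past-tense form *demi* — last vowel /i/ (an unrounded vowel) → -ese → *demiese*.

demiese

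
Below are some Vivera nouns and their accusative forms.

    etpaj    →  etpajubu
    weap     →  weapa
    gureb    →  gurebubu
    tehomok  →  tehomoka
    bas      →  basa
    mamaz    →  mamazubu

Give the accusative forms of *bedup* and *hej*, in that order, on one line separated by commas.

Looking at the final consonant of each stem: -a when the stem ends in a voiceless consonant (*weap*, *tehomok*, *bas*); -ubu when the stem ends in a voiced consonant (*etpaj*, *gureb*, *mamaz*).
The final consonant of *bedup* is /p/, which is voiceless, so the suffix is -a, giving *bedupa*.
The final consonant of *hej* is /j/, which is voiced, so the suffix is -ubu, giving *hejubu*.

bedupa, hejubu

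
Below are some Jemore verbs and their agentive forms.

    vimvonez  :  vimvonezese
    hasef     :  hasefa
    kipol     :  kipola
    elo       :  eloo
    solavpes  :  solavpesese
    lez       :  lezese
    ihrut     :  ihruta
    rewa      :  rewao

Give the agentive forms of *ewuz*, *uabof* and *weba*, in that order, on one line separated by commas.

The pattern is sibilance of the final sound: -ese when the stem ends in a sibilant (*vimvonez*, *solavpes*, *lez*); -a when the stem ends in a non-sibilant consonant (*hasef*, *kipol*, *ihrut*); -o when the stem ends in a vowel (*elo*, *rewa*).
*ewuz*: final sound = /z/, a sibilant → -ese → *ewuzese*.
*uabof*: final sound = /f/, a non-sibilant consonant → -a → *uabofa*.
*weba* — final sound /a/ (a vowel) → -o → *webao*.

ewuzese, uabofa, webao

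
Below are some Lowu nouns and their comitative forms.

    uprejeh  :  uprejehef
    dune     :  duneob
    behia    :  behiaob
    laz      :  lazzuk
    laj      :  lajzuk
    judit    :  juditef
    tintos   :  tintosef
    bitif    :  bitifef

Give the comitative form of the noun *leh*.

The suffix is conditioned by the final sound: -ef when the stem ends in a voiceless consonant (*uprejeh*, *judit*, *tintos*, *bitif*); -zuk when the stem ends in a voiced consonant (*laz*, *laj*); -ob when the stem ends in a vowel (*dune*, *behia*).
*leh* — final sound /h/ (a voiceless consonant) → -ef → *lehef*.

lehef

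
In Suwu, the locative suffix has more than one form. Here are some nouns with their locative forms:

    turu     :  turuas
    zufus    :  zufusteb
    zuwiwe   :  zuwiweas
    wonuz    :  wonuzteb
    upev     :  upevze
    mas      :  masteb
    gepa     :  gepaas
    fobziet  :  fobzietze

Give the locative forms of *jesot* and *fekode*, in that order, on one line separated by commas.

jesotze, fekodeas

The pattern is sibilance of the final sound: -teb when the stem ends in a sibilant (*zufus*, *wonuz*, *mas*); -ze when the stem ends in a non-sibilant consonant (*upev*, *fobziet*); -as when the stem ends in a vowel (*turu*, *zuwiwe*, *gepa*).
*jesot* — final sound /t/ (a non-sibilant consonant) → -ze → *jesotze*.
*fekode*: final sound = /e/, a vowel → -as → *fekodeas*.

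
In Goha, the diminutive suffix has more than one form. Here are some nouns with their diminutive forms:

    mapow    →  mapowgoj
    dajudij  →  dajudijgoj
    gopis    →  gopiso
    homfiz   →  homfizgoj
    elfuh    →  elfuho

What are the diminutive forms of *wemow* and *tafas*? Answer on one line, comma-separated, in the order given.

The pattern is voicing of the final consonant: -o when the stem ends in a voiceless consonant (*gopis*, *elfuh*); -goj when the stem ends in a voiced consonant (*mapow*, *dajudij*, *homfiz*).
*wemow*: final consonant = /w/, voiced → -goj → *wemowgoj*.
The final consonant of *tafas* is /s/, which is voiceless, so the suffix is -o, giving *tafaso*.

wemowgoj, tafaso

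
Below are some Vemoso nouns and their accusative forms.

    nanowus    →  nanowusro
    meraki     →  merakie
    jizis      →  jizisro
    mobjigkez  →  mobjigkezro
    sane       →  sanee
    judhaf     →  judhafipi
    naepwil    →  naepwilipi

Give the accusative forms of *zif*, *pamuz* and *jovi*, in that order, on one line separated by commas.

Looking at the final sound of each stem: -ro when the stem ends in a sibilant (*nanowus*, *jizis*, *mobjigkez*); -ipi when the stem ends in a non-sibilant consonant (*judhaf*, *naepwil*); -e when the stem ends in a vowel (*meraki*, *sane*).
Since the final sound of *zif* is /f/ (a non-sibilant consonant), it takes -ipi, giving *zifipi*.
Since the final sound of *pamuz* is /z/ (a sibilant), it takes -ro, giving *pamuzro*.
*jovi* — final sound /i/ (a vowel) → -e → *jovie*.

zifipi, pamuzro, jovie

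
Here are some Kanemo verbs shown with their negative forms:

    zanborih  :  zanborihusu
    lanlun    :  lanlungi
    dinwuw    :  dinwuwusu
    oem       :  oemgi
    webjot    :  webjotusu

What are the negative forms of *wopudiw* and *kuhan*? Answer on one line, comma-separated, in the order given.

wopudiwusu, kuhangi

The suffix is conditioned by the final consonant: -gi when the stem ends in a nasal (*lanlun*, *oem*); -usu when the stem ends in a non-nasal consonant (*zanborih*, *dinwuw*, *webjot*).
Since the final consonant of *wopudiw* is /w/ (non-nasal), it takes -usu, giving *wopudiwusu*.
The final consonant of *kuhan* is /n/, which is a nasal, so the suffix is -gi, giving *kuhangi*.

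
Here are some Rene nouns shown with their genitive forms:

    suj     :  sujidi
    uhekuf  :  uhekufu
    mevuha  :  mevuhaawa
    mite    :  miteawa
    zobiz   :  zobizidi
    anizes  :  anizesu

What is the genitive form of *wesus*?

The alternation tracks the final sound of the stem — -u when the stem ends in a voiceless consonant (*uhekuf*, *anizes*); -idi when the stem ends in a voiced consonant (*suj*, *zobiz*); -awa when the stem ends in a vowel (*mevuha*, *mite*).
Since the final sound of *wesus* is /s/ (a voiceless consonant), it takes -u, giving *wesusu*.

wesusu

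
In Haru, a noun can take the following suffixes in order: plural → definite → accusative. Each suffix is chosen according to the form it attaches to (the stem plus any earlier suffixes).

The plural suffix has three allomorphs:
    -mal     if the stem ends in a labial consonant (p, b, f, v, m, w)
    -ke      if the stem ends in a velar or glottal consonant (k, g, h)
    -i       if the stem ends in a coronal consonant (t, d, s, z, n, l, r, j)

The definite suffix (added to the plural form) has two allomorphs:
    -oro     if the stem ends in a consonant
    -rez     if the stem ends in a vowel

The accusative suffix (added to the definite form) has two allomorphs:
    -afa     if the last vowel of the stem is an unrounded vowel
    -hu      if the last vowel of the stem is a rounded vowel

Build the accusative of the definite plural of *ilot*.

ilotirezafa

*ilot*: final consonant = /t/, coronal → -i → *iloti*.
Since the final sound of the plural form *iloti* is /i/ (a vowel), it takes -rez, giving *ilotirez*.
The definite form *ilotirez* — last vowel /e/ (an unrounded vowel) → -afa → *ilotirezafa*.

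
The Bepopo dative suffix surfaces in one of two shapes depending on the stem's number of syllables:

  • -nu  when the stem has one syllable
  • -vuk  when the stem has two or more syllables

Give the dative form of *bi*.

*bi* has one syllable, so the suffix is -nu, giving *binu*.

binu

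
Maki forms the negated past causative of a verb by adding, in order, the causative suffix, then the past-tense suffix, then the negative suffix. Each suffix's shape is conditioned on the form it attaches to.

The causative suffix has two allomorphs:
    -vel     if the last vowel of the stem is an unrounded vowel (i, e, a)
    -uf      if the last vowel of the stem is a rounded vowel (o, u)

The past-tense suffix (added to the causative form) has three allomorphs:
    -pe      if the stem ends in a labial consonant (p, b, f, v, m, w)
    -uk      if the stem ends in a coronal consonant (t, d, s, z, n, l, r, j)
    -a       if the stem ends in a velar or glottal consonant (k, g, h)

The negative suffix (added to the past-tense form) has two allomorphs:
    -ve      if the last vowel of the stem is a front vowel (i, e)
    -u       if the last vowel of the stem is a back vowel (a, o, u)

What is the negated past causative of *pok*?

pokufpeve

*pok* — last vowel /o/ (a rounded vowel) → -uf → *pokuf*.
The causative form *pokuf*: final consonant = /f/, labial → -pe → *pokufpe*.
Since the last vowel of the past-tense form *pokufpe* is /e/ (a front vowel), it takes -ve, giving *pokufpeve*.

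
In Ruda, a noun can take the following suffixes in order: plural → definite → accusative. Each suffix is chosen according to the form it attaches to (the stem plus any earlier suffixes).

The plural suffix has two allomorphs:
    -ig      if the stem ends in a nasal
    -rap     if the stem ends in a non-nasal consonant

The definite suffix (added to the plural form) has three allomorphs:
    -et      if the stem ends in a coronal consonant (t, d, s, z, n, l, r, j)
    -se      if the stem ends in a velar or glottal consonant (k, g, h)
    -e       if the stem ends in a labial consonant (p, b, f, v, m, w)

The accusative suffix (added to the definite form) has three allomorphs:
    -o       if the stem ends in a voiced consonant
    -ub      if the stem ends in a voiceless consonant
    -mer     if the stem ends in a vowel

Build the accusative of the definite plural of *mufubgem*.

mufubgemigsemer

*mufubgem*: final consonant = /m/, a nasal → -ig → *mufubgemig*.
The plural form *mufubgemig*: final consonant = /g/, velar/glottal → -se → *mufubgemigse*.
The definite form *mufubgemigse* — final sound /e/ (a vowel) → -mer → *mufubgemigsemer*.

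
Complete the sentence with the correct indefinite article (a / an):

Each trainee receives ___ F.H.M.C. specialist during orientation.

The indefinite article is chosen by the initial *sound* of the following word, not its spelling.
The initialism *F.H.M.C.* is read letter by letter; the first letter, F, is pronounced /ɛf/, which begins with a vowel sound.
So the article is *an*: Each trainee receives an F.H.M.C. specialist during orientation.

an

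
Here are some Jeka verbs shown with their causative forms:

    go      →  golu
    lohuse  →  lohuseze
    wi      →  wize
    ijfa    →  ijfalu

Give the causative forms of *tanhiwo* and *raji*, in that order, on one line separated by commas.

The suffix is conditioned by the last vowel: -ze when the last vowel of the stem is a front vowel (*lohuse*, *wi*); -lu when the last vowel of the stem is a back vowel (*go*, *ijfa*).
The last vowel of *tanhiwo* is /o/, which is a back vowel, so the suffix is -lu, giving *tanhiwolu*.
Since the last vowel of *raji* is /i/ (a front vowel), it takes -ze, giving *rajize*.

tanhiwolu, rajize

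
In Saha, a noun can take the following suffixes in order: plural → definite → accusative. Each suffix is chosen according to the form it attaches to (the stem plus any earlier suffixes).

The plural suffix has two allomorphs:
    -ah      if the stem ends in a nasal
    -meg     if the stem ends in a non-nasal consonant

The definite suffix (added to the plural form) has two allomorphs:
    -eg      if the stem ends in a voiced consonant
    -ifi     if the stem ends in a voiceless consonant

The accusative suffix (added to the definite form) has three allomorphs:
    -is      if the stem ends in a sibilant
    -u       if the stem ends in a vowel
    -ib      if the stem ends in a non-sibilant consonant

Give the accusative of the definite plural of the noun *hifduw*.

Since the final consonant of *hifduw* is /w/ (non-nasal), it takes -meg, giving *hifduwmeg*.
The plural form *hifduwmeg* — final consonant /g/ (voiced) → -eg → *hifduwmegeg*.
The final sound of the definite form *hifduwmegeg* is /g/, which is a non-sibilant consonant, so the accusative suffix is -ib, giving *hifduwmegegib*.

hifduwmegegib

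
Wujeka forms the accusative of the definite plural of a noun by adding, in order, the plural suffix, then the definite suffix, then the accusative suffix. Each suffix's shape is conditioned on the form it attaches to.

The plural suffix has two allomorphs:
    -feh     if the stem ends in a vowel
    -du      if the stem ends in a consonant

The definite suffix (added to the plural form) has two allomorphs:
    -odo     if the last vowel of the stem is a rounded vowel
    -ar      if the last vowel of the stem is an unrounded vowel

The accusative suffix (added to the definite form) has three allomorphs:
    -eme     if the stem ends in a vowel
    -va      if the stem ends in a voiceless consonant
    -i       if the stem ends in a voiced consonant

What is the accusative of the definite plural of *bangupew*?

bangupewduodoeme

*bangupew* — final sound /w/ (a consonant) → -du → *bangupewdu*.
The plural form *bangupewdu* — last vowel /u/ (a rounded vowel) → -odo → *bangupewduodo*.
Since the final sound of the definite form *bangupewduodo* is /o/ (a vowel), it takes -eme, giving *bangupewduodoeme*.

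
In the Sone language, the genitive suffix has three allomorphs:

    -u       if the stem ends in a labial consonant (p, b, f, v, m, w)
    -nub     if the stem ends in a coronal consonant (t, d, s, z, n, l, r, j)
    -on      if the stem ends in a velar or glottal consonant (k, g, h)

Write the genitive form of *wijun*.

wijunnub

*wijun* — final consonant /n/ (coronal) → -nub → *wijunnub*.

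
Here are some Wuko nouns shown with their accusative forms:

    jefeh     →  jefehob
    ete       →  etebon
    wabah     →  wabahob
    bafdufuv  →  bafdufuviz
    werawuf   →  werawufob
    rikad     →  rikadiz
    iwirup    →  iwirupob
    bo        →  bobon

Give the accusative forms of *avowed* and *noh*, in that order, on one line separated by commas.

Looking at the final sound of each stem: -ob when the stem ends in a voiceless consonant (*jefeh*, *wabah*, *werawuf*, *iwirup*); -iz when the stem ends in a voiced consonant (*bafdufuv*, *rikad*); -bon when the stem ends in a vowel (*ete*, *bo*).
Since the final sound of *avowed* is /d/ (a voiced consonant), it takes -iz, giving *avowediz*.
The final sound of *noh* is /h/, which is a voiceless consonant, so the suffix is -ob, giving *nohob*.

avowediz, nohob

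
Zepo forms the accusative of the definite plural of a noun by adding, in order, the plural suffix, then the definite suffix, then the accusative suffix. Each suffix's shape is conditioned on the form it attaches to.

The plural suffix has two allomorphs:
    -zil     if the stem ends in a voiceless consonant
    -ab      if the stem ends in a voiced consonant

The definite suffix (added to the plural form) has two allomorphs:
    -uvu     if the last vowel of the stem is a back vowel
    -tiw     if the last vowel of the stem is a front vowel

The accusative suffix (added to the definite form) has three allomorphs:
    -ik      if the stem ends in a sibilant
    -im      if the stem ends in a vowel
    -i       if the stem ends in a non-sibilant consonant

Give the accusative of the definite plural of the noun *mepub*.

mepubabuvuim

The final consonant of *mepub* is /b/, which is voiced, so the plural suffix is -ab, giving *mepubab*.
The last vowel of the plural form *mepubab* is /a/, which is a back vowel, so the definite suffix is -uvu, giving *mepubabuvu*.
The definite form *mepubabuvu* — final sound /u/ (a vowel) → -im → *mepubabuvuim*.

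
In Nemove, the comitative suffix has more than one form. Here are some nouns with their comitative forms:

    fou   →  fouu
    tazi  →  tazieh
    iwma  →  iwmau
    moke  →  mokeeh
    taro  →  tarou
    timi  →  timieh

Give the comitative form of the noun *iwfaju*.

iwfajuu

Looking at the last vowel of each stem: -eh when the last vowel of the stem is a front vowel (*tazi*, *moke*, *timi*); -u when the last vowel of the stem is a back vowel (*fou*, *iwma*, *taro*).
The last vowel of *iwfaju* is /u/, which is a back vowel, so the suffix is -u, giving *iwfajuu*.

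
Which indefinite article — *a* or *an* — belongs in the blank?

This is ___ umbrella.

an

The indefinite article is chosen by the initial *sound* of the following word, not its spelling.
*umbrella* begins with the sound /ʌ/ (u pronounced /ʌ/) — a vowel sound.
So the article is *an*: This is an umbrella.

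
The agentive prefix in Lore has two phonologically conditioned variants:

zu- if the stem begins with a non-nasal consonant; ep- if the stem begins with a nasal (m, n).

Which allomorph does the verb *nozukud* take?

*nozukud*: first consonant = /n/, a nasal → ep-.

ep-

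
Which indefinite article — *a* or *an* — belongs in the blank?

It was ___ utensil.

a

The indefinite article is chosen by the initial *sound* of the following word, not its spelling.
*utensil* begins with the sound /juː/ (u pronounced /juː/) — a consonant sound.
So the article is *a*: It was a utensil.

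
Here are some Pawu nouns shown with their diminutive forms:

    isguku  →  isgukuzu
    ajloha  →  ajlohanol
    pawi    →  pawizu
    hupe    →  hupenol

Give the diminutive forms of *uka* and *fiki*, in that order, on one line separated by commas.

Looking at the last vowel of each stem: -zu when the last vowel of the stem is a high vowel (*isguku*, *pawi*); -nol when the last vowel of the stem is a non-high vowel (*ajloha*, *hupe*).
*uka*: last vowel = /a/, a non-high vowel → -nol → *ukanol*.
*fiki*: last vowel = /i/, a high vowel → -zu → *fikizu*.

ukanol, fikizu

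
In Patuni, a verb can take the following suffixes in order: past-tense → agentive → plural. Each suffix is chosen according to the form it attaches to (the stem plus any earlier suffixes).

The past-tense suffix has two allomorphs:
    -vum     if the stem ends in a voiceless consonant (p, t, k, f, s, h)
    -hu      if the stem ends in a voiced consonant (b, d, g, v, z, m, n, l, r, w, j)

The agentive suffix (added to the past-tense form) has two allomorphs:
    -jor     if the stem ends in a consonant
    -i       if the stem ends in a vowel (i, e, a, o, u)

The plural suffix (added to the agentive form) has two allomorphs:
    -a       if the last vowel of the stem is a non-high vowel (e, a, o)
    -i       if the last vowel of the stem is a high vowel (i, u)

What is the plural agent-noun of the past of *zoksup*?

zoksupvumjora

Since the final consonant of *zoksup* is /p/ (voiceless), it takes -vum, giving *zoksupvum*.
The past-tense form *zoksupvum* — final sound /m/ (a consonant) → -jor → *zoksupvumjor*.
The agentive form *zoksupvumjor* — last vowel /o/ (a non-high vowel) → -a → *zoksupvumjora*.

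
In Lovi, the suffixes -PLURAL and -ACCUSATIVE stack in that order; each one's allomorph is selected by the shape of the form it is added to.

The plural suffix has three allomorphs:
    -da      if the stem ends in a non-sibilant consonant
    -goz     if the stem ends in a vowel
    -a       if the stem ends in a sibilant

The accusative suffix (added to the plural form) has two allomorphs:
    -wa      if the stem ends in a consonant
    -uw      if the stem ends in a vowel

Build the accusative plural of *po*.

pogozwa

*po*: final sound = /o/, a vowel → -goz → *pogoz*.
The plural form *pogoz*: final sound = /z/, a consonant → -wa → *pogozwa*.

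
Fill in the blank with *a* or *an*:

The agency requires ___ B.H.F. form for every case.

a

The indefinite article is chosen by the initial *sound* of the following word, not its spelling.
The initialism *B.H.F.* is read letter by letter; the first letter, B, is pronounced /biː/, which begins with a consonant sound.
So the article is *a*: The agency requires a B.H.F. form for every case.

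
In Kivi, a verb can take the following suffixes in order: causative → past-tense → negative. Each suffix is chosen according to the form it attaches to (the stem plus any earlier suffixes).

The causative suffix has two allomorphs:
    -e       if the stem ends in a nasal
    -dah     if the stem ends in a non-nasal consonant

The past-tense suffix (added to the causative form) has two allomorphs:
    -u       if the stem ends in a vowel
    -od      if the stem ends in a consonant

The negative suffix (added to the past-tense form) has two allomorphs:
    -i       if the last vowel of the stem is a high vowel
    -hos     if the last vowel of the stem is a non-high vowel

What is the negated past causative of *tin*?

*tin* — final consonant /n/ (a nasal) → -e → *tine*.
The causative form *tine* — final sound /e/ (a vowel) → -u → *tineu*.
The past-tense form *tineu*: last vowel = /u/, a high vowel → -i → *tineui*.

tineui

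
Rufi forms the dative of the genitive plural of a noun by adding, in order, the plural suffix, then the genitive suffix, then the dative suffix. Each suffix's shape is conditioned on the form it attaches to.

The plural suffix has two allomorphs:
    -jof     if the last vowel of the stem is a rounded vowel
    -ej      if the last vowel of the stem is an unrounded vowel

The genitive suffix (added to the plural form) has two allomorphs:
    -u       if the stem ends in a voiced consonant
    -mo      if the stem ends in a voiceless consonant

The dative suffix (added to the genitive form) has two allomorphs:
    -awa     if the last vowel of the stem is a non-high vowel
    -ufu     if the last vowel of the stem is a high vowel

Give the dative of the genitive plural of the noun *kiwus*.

*kiwus*: last vowel = /u/, a rounded vowel → -jof → *kiwusjof*.
The plural form *kiwusjof* — final consonant /f/ (voiceless) → -mo → *kiwusjofmo*.
Since the last vowel of the genitive form *kiwusjofmo* is /o/ (a non-high vowel), it takes -awa, giving *kiwusjofmoawa*.

kiwusjofmoawa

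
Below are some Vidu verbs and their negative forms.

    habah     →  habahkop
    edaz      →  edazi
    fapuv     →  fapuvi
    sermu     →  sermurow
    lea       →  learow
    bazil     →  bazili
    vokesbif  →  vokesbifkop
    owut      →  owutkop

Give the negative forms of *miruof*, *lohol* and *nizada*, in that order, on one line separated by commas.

miruofkop, loholi, nizadarow

The pattern is voicing of the final sound: -kop when the stem ends in a voiceless consonant (*habah*, *vokesbif*, *owut*); -i when the stem ends in a voiced consonant (*edaz*, *fapuv*, *bazil*); -row when the stem ends in a vowel (*sermu*, *lea*).
*miruof*: final sound = /f/, a voiceless consonant → -kop → *miruofkop*.
Since the final sound of *lohol* is /l/ (a voiced consonant), it takes -i, giving *loholi*.
Since the final sound of *nizada* is /a/ (a vowel), it takes -row, giving *nizadarow*.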